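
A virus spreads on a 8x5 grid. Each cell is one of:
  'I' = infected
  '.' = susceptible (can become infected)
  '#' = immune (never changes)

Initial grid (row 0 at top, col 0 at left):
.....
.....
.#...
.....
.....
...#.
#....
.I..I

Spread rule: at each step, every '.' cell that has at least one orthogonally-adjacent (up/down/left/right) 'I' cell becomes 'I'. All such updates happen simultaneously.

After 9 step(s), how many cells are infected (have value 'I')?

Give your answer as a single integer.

Step 0 (initial): 2 infected
Step 1: +5 new -> 7 infected
Step 2: +4 new -> 11 infected
Step 3: +4 new -> 15 infected
Step 4: +5 new -> 20 infected
Step 5: +4 new -> 24 infected
Step 6: +4 new -> 28 infected
Step 7: +4 new -> 32 infected
Step 8: +4 new -> 36 infected
Step 9: +1 new -> 37 infected

Answer: 37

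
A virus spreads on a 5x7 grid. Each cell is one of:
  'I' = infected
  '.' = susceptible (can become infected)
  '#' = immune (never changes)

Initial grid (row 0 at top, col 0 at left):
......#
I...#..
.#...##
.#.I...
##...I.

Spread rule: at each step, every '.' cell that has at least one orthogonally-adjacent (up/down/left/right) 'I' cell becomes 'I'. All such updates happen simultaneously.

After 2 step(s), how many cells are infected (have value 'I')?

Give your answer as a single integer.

Answer: 21

Derivation:
Step 0 (initial): 3 infected
Step 1: +10 new -> 13 infected
Step 2: +8 new -> 21 infected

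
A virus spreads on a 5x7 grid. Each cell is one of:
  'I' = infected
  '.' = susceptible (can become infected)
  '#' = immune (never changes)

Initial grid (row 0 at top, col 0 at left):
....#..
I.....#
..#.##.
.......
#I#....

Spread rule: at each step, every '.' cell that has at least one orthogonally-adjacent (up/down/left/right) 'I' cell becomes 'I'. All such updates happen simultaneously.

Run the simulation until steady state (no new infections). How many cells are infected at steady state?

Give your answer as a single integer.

Answer: 28

Derivation:
Step 0 (initial): 2 infected
Step 1: +4 new -> 6 infected
Step 2: +5 new -> 11 infected
Step 3: +3 new -> 14 infected
Step 4: +5 new -> 19 infected
Step 5: +3 new -> 22 infected
Step 6: +3 new -> 25 infected
Step 7: +3 new -> 28 infected
Step 8: +0 new -> 28 infected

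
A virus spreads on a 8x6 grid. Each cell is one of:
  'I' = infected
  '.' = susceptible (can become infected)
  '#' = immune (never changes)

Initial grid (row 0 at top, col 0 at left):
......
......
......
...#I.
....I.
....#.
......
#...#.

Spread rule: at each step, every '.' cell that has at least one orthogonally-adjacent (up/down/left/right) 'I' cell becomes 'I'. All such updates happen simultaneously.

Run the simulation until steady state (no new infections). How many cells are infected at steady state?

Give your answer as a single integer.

Answer: 44

Derivation:
Step 0 (initial): 2 infected
Step 1: +4 new -> 6 infected
Step 2: +6 new -> 12 infected
Step 3: +9 new -> 21 infected
Step 4: +11 new -> 32 infected
Step 5: +7 new -> 39 infected
Step 6: +4 new -> 43 infected
Step 7: +1 new -> 44 infected
Step 8: +0 new -> 44 infected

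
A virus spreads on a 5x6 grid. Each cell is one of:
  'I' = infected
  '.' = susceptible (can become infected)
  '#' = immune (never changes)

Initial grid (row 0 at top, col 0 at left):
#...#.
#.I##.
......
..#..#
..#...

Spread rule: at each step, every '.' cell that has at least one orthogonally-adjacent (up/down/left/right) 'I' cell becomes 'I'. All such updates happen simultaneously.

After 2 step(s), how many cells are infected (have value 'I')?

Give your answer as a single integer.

Step 0 (initial): 1 infected
Step 1: +3 new -> 4 infected
Step 2: +4 new -> 8 infected

Answer: 8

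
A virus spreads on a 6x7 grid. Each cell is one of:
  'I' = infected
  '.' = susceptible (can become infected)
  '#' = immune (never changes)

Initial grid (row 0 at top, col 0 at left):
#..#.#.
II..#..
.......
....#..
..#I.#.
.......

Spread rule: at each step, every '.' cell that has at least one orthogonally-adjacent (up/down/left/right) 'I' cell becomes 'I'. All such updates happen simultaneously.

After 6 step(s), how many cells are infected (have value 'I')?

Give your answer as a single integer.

Answer: 33

Derivation:
Step 0 (initial): 3 infected
Step 1: +7 new -> 10 infected
Step 2: +9 new -> 19 infected
Step 3: +5 new -> 24 infected
Step 4: +3 new -> 27 infected
Step 5: +4 new -> 31 infected
Step 6: +2 new -> 33 infected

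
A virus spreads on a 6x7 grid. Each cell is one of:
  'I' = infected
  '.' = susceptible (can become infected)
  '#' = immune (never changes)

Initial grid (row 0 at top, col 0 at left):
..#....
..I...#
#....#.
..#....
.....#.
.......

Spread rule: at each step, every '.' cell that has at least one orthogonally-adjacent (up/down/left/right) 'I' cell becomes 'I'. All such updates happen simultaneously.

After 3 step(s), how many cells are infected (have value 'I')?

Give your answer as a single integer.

Step 0 (initial): 1 infected
Step 1: +3 new -> 4 infected
Step 2: +6 new -> 10 infected
Step 3: +6 new -> 16 infected

Answer: 16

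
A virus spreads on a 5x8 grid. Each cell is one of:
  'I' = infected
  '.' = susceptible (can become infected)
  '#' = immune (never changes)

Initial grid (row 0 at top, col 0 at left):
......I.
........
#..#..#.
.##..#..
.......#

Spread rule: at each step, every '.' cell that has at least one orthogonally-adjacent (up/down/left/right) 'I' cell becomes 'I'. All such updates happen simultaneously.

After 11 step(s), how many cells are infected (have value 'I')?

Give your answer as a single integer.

Answer: 33

Derivation:
Step 0 (initial): 1 infected
Step 1: +3 new -> 4 infected
Step 2: +3 new -> 7 infected
Step 3: +4 new -> 11 infected
Step 4: +4 new -> 15 infected
Step 5: +4 new -> 19 infected
Step 6: +6 new -> 25 infected
Step 7: +4 new -> 29 infected
Step 8: +1 new -> 30 infected
Step 9: +1 new -> 31 infected
Step 10: +1 new -> 32 infected
Step 11: +1 new -> 33 infected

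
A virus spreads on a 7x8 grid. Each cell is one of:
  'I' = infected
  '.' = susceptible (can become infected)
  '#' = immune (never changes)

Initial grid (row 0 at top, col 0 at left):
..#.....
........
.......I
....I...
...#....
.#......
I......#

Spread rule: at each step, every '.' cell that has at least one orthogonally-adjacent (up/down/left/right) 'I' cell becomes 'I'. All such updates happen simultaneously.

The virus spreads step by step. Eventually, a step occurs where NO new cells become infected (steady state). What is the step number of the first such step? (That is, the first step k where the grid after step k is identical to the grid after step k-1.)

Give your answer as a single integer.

Answer: 7

Derivation:
Step 0 (initial): 3 infected
Step 1: +9 new -> 12 infected
Step 2: +12 new -> 24 infected
Step 3: +16 new -> 40 infected
Step 4: +7 new -> 47 infected
Step 5: +3 new -> 50 infected
Step 6: +2 new -> 52 infected
Step 7: +0 new -> 52 infected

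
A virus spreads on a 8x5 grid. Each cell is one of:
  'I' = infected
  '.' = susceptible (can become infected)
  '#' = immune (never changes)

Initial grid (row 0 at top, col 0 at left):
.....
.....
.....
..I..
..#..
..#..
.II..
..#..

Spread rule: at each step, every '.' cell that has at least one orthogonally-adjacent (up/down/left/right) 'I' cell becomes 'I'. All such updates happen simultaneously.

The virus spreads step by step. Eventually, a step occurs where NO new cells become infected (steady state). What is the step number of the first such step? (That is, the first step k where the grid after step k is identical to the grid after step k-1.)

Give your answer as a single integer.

Step 0 (initial): 3 infected
Step 1: +7 new -> 10 infected
Step 2: +12 new -> 22 infected
Step 3: +9 new -> 31 infected
Step 4: +4 new -> 35 infected
Step 5: +2 new -> 37 infected
Step 6: +0 new -> 37 infected

Answer: 6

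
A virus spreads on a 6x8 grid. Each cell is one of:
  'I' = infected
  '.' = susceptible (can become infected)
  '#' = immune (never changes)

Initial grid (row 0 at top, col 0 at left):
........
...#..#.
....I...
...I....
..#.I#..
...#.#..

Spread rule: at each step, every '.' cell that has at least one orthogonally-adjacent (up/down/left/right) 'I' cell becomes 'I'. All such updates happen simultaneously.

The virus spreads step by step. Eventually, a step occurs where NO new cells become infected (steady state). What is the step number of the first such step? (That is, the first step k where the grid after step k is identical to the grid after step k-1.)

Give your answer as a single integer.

Step 0 (initial): 3 infected
Step 1: +7 new -> 10 infected
Step 2: +6 new -> 16 infected
Step 3: +8 new -> 24 infected
Step 4: +9 new -> 33 infected
Step 5: +7 new -> 40 infected
Step 6: +2 new -> 42 infected
Step 7: +0 new -> 42 infected

Answer: 7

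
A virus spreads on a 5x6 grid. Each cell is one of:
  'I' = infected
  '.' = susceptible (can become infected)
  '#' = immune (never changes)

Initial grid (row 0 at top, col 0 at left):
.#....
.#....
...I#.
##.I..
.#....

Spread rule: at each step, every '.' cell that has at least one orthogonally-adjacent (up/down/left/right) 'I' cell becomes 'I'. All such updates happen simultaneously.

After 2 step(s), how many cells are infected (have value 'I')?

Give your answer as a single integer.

Step 0 (initial): 2 infected
Step 1: +5 new -> 7 infected
Step 2: +7 new -> 14 infected

Answer: 14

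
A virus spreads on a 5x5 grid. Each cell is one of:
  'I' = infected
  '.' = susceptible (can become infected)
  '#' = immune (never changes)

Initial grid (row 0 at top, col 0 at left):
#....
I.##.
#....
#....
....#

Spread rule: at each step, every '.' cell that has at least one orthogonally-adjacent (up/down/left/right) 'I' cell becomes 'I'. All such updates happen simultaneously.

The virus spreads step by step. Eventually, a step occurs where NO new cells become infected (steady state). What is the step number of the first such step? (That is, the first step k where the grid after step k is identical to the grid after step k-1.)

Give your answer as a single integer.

Step 0 (initial): 1 infected
Step 1: +1 new -> 2 infected
Step 2: +2 new -> 4 infected
Step 3: +3 new -> 7 infected
Step 4: +4 new -> 11 infected
Step 5: +5 new -> 16 infected
Step 6: +3 new -> 19 infected
Step 7: +0 new -> 19 infected

Answer: 7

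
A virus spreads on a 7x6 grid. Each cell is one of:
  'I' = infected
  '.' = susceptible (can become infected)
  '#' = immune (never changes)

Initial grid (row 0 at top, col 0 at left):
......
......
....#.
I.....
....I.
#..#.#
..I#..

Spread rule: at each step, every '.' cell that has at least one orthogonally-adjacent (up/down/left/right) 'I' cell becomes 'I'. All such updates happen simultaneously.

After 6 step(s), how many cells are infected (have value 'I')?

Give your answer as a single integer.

Step 0 (initial): 3 infected
Step 1: +9 new -> 12 infected
Step 2: +10 new -> 22 infected
Step 3: +6 new -> 28 infected
Step 4: +4 new -> 32 infected
Step 5: +4 new -> 36 infected
Step 6: +1 new -> 37 infected

Answer: 37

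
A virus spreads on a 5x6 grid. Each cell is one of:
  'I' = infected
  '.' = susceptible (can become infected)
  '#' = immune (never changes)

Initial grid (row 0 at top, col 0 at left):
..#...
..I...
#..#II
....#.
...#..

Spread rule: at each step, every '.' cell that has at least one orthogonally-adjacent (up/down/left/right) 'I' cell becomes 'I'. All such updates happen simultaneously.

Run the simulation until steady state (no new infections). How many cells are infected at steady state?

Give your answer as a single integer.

Answer: 25

Derivation:
Step 0 (initial): 3 infected
Step 1: +6 new -> 9 infected
Step 2: +8 new -> 17 infected
Step 3: +5 new -> 22 infected
Step 4: +2 new -> 24 infected
Step 5: +1 new -> 25 infected
Step 6: +0 new -> 25 infected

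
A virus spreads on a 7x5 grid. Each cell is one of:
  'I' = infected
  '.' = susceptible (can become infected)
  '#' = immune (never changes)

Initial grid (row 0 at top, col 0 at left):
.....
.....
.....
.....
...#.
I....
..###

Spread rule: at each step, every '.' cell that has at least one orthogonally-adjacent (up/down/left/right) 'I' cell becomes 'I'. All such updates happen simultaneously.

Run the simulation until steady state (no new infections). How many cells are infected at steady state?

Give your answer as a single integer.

Answer: 31

Derivation:
Step 0 (initial): 1 infected
Step 1: +3 new -> 4 infected
Step 2: +4 new -> 8 infected
Step 3: +4 new -> 12 infected
Step 4: +4 new -> 16 infected
Step 5: +5 new -> 21 infected
Step 6: +4 new -> 25 infected
Step 7: +3 new -> 28 infected
Step 8: +2 new -> 30 infected
Step 9: +1 new -> 31 infected
Step 10: +0 new -> 31 infected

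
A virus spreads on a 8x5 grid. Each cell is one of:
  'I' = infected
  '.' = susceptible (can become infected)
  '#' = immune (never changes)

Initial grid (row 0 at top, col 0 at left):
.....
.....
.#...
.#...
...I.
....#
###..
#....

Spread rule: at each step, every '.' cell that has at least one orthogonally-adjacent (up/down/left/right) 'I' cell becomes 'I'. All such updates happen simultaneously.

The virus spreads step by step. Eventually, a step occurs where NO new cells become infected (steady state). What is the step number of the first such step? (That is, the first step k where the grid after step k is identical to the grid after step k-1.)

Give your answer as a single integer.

Answer: 8

Derivation:
Step 0 (initial): 1 infected
Step 1: +4 new -> 5 infected
Step 2: +6 new -> 11 infected
Step 3: +7 new -> 18 infected
Step 4: +7 new -> 25 infected
Step 5: +5 new -> 30 infected
Step 6: +2 new -> 32 infected
Step 7: +1 new -> 33 infected
Step 8: +0 new -> 33 infected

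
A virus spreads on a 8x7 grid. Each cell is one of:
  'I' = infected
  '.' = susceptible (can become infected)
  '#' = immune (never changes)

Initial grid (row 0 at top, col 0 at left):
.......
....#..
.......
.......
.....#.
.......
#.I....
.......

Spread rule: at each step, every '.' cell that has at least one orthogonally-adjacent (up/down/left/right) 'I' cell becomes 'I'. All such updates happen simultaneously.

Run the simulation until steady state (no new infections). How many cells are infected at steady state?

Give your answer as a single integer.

Answer: 53

Derivation:
Step 0 (initial): 1 infected
Step 1: +4 new -> 5 infected
Step 2: +6 new -> 11 infected
Step 3: +8 new -> 19 infected
Step 4: +8 new -> 27 infected
Step 5: +7 new -> 34 infected
Step 6: +7 new -> 41 infected
Step 7: +5 new -> 46 infected
Step 8: +4 new -> 50 infected
Step 9: +2 new -> 52 infected
Step 10: +1 new -> 53 infected
Step 11: +0 new -> 53 infected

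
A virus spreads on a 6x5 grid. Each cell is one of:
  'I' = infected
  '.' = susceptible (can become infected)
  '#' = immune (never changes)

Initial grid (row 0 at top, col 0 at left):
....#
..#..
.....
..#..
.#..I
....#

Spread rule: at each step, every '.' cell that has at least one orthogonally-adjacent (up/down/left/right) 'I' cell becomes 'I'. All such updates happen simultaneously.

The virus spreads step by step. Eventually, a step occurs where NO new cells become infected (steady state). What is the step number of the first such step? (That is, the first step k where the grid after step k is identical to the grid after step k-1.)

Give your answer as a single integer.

Answer: 9

Derivation:
Step 0 (initial): 1 infected
Step 1: +2 new -> 3 infected
Step 2: +4 new -> 7 infected
Step 3: +3 new -> 10 infected
Step 4: +3 new -> 13 infected
Step 5: +3 new -> 16 infected
Step 6: +5 new -> 21 infected
Step 7: +3 new -> 24 infected
Step 8: +1 new -> 25 infected
Step 9: +0 new -> 25 infected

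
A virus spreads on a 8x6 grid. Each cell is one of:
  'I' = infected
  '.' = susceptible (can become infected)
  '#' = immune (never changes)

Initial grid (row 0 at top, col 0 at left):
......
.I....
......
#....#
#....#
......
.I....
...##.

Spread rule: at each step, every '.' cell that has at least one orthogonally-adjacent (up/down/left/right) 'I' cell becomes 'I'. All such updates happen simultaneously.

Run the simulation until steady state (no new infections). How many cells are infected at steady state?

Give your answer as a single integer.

Answer: 42

Derivation:
Step 0 (initial): 2 infected
Step 1: +8 new -> 10 infected
Step 2: +12 new -> 22 infected
Step 3: +7 new -> 29 infected
Step 4: +7 new -> 36 infected
Step 5: +6 new -> 42 infected
Step 6: +0 new -> 42 infected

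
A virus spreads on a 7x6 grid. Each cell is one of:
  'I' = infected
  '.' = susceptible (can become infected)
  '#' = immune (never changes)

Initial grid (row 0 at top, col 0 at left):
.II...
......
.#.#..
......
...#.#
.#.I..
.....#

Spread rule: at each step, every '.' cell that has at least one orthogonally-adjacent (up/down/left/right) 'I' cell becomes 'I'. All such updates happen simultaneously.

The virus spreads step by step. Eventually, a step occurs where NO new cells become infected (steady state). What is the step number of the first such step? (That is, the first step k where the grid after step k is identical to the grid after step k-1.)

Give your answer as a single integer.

Step 0 (initial): 3 infected
Step 1: +7 new -> 10 infected
Step 2: +9 new -> 19 infected
Step 3: +7 new -> 26 infected
Step 4: +8 new -> 34 infected
Step 5: +2 new -> 36 infected
Step 6: +0 new -> 36 infected

Answer: 6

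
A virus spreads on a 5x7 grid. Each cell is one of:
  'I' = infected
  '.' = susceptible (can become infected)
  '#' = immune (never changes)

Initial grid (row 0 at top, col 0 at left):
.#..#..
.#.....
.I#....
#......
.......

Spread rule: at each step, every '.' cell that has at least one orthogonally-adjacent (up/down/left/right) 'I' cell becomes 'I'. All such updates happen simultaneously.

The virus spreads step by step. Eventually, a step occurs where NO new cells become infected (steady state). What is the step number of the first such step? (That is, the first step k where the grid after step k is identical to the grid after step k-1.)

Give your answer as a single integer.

Answer: 10

Derivation:
Step 0 (initial): 1 infected
Step 1: +2 new -> 3 infected
Step 2: +3 new -> 6 infected
Step 3: +4 new -> 10 infected
Step 4: +3 new -> 13 infected
Step 5: +4 new -> 17 infected
Step 6: +6 new -> 23 infected
Step 7: +4 new -> 27 infected
Step 8: +2 new -> 29 infected
Step 9: +1 new -> 30 infected
Step 10: +0 new -> 30 infected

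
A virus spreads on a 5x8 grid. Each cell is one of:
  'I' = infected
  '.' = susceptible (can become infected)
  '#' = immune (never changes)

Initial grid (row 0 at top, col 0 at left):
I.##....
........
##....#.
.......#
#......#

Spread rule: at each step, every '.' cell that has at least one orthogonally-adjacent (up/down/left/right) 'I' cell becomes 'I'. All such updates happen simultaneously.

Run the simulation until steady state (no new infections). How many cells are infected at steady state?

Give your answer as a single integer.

Step 0 (initial): 1 infected
Step 1: +2 new -> 3 infected
Step 2: +1 new -> 4 infected
Step 3: +1 new -> 5 infected
Step 4: +2 new -> 7 infected
Step 5: +3 new -> 10 infected
Step 6: +6 new -> 16 infected
Step 7: +7 new -> 23 infected
Step 8: +4 new -> 27 infected
Step 9: +4 new -> 31 infected
Step 10: +1 new -> 32 infected
Step 11: +0 new -> 32 infected

Answer: 32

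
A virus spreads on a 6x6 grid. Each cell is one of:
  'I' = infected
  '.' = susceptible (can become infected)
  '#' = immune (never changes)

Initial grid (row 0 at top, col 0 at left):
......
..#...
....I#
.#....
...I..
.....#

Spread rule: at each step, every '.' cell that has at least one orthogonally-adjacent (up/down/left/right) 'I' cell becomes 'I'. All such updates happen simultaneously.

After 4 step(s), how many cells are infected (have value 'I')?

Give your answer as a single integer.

Step 0 (initial): 2 infected
Step 1: +7 new -> 9 infected
Step 2: +10 new -> 19 infected
Step 3: +5 new -> 24 infected
Step 4: +5 new -> 29 infected

Answer: 29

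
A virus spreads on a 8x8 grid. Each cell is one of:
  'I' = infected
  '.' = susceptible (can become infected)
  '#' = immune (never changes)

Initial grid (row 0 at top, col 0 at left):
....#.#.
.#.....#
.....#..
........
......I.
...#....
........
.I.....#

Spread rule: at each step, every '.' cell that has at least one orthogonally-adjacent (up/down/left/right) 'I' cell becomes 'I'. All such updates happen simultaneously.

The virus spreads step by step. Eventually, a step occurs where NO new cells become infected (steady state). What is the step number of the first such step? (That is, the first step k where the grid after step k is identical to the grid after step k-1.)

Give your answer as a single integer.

Step 0 (initial): 2 infected
Step 1: +7 new -> 9 infected
Step 2: +11 new -> 20 infected
Step 3: +13 new -> 33 infected
Step 4: +8 new -> 41 infected
Step 5: +6 new -> 47 infected
Step 6: +3 new -> 50 infected
Step 7: +3 new -> 53 infected
Step 8: +2 new -> 55 infected
Step 9: +1 new -> 56 infected
Step 10: +0 new -> 56 infected

Answer: 10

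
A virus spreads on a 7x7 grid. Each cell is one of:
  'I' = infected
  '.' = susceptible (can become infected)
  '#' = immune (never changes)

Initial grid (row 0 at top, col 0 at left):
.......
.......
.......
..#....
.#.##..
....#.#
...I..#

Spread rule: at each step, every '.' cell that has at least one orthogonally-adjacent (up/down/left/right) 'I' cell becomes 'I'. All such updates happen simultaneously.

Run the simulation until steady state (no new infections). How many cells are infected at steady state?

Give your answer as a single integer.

Step 0 (initial): 1 infected
Step 1: +3 new -> 4 infected
Step 2: +3 new -> 7 infected
Step 3: +4 new -> 11 infected
Step 4: +2 new -> 13 infected
Step 5: +3 new -> 16 infected
Step 6: +4 new -> 20 infected
Step 7: +6 new -> 26 infected
Step 8: +6 new -> 32 infected
Step 9: +6 new -> 38 infected
Step 10: +3 new -> 41 infected
Step 11: +1 new -> 42 infected
Step 12: +0 new -> 42 infected

Answer: 42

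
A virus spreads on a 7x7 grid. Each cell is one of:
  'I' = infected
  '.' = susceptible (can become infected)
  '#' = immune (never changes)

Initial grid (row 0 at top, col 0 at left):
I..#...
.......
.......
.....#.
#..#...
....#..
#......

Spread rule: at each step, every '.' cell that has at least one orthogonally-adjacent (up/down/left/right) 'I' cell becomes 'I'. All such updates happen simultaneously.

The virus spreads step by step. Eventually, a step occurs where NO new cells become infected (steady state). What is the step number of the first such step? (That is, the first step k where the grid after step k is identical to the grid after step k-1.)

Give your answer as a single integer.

Answer: 13

Derivation:
Step 0 (initial): 1 infected
Step 1: +2 new -> 3 infected
Step 2: +3 new -> 6 infected
Step 3: +3 new -> 9 infected
Step 4: +3 new -> 12 infected
Step 5: +4 new -> 16 infected
Step 6: +6 new -> 22 infected
Step 7: +7 new -> 29 infected
Step 8: +5 new -> 34 infected
Step 9: +3 new -> 37 infected
Step 10: +3 new -> 40 infected
Step 11: +2 new -> 42 infected
Step 12: +1 new -> 43 infected
Step 13: +0 new -> 43 infected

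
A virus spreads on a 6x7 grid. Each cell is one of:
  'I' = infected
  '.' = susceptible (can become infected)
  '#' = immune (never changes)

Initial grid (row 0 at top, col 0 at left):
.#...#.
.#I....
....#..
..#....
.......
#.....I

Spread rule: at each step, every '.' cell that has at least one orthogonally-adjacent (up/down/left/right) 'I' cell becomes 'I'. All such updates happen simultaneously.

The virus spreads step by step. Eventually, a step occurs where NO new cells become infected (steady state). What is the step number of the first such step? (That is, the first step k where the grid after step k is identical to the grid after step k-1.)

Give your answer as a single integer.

Step 0 (initial): 2 infected
Step 1: +5 new -> 7 infected
Step 2: +7 new -> 14 infected
Step 3: +9 new -> 23 infected
Step 4: +8 new -> 31 infected
Step 5: +5 new -> 36 infected
Step 6: +0 new -> 36 infected

Answer: 6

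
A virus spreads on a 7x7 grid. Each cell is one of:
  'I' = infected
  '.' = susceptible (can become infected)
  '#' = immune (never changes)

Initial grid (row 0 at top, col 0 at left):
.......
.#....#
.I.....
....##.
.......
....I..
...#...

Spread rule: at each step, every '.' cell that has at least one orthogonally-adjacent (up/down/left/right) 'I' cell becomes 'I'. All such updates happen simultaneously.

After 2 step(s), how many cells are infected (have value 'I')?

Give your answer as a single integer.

Step 0 (initial): 2 infected
Step 1: +7 new -> 9 infected
Step 2: +11 new -> 20 infected

Answer: 20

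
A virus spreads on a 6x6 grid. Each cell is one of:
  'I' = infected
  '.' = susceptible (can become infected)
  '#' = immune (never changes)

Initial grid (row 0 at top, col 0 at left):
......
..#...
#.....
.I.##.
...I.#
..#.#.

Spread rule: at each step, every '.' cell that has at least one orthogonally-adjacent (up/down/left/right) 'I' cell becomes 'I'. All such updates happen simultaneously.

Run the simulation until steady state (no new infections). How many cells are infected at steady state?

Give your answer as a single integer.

Answer: 28

Derivation:
Step 0 (initial): 2 infected
Step 1: +7 new -> 9 infected
Step 2: +4 new -> 13 infected
Step 3: +4 new -> 17 infected
Step 4: +4 new -> 21 infected
Step 5: +3 new -> 24 infected
Step 6: +3 new -> 27 infected
Step 7: +1 new -> 28 infected
Step 8: +0 new -> 28 infected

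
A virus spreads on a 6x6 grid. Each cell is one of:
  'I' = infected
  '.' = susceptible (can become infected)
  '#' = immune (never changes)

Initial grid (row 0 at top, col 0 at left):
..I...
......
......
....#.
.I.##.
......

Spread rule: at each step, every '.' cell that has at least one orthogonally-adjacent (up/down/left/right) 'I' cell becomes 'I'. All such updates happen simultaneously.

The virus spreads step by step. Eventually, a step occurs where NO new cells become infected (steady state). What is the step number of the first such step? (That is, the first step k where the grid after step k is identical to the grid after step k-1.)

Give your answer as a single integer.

Answer: 7

Derivation:
Step 0 (initial): 2 infected
Step 1: +7 new -> 9 infected
Step 2: +10 new -> 19 infected
Step 3: +7 new -> 26 infected
Step 4: +3 new -> 29 infected
Step 5: +2 new -> 31 infected
Step 6: +2 new -> 33 infected
Step 7: +0 new -> 33 infected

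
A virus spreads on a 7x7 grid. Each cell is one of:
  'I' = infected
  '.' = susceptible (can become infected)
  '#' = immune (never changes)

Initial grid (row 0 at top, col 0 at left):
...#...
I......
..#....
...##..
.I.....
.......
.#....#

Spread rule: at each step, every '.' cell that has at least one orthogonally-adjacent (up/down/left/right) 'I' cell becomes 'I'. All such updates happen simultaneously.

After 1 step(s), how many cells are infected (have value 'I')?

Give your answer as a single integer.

Step 0 (initial): 2 infected
Step 1: +7 new -> 9 infected

Answer: 9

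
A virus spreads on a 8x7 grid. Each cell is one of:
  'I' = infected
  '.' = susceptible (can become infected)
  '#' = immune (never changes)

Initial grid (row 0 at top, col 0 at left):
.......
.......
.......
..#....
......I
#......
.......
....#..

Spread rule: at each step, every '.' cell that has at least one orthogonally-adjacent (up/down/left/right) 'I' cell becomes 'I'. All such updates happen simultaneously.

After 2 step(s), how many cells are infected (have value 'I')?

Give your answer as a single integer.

Answer: 9

Derivation:
Step 0 (initial): 1 infected
Step 1: +3 new -> 4 infected
Step 2: +5 new -> 9 infected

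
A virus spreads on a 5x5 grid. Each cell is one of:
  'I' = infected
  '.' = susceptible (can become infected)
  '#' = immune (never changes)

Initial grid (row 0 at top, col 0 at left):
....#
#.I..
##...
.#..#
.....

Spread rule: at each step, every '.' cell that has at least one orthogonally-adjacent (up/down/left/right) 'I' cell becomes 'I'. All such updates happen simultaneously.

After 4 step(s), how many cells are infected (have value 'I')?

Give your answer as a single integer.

Answer: 16

Derivation:
Step 0 (initial): 1 infected
Step 1: +4 new -> 5 infected
Step 2: +5 new -> 10 infected
Step 3: +4 new -> 14 infected
Step 4: +2 new -> 16 infected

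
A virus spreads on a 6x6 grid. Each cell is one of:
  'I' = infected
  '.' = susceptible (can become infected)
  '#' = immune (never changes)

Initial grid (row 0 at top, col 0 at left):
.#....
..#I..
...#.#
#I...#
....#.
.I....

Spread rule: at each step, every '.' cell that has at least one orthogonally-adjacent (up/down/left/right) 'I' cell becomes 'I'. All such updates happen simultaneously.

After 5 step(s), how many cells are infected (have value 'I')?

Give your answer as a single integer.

Answer: 29

Derivation:
Step 0 (initial): 3 infected
Step 1: +7 new -> 10 infected
Step 2: +11 new -> 21 infected
Step 3: +5 new -> 26 infected
Step 4: +2 new -> 28 infected
Step 5: +1 new -> 29 infected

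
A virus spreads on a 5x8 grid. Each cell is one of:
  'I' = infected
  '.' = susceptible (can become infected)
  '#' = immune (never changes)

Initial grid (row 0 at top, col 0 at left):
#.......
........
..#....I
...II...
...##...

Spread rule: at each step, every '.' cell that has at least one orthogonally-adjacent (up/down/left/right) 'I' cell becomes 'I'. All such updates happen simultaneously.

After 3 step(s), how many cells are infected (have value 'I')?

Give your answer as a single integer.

Answer: 29

Derivation:
Step 0 (initial): 3 infected
Step 1: +7 new -> 10 infected
Step 2: +10 new -> 20 infected
Step 3: +9 new -> 29 infected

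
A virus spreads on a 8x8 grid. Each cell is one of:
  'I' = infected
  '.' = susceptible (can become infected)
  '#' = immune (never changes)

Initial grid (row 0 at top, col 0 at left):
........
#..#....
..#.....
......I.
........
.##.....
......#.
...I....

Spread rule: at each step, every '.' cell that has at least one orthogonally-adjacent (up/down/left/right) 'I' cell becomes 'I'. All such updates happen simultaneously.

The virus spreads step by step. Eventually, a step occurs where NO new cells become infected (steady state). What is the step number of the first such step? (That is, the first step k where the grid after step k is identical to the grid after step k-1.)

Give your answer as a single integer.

Answer: 10

Derivation:
Step 0 (initial): 2 infected
Step 1: +7 new -> 9 infected
Step 2: +12 new -> 21 infected
Step 3: +14 new -> 35 infected
Step 4: +9 new -> 44 infected
Step 5: +4 new -> 48 infected
Step 6: +4 new -> 52 infected
Step 7: +3 new -> 55 infected
Step 8: +2 new -> 57 infected
Step 9: +1 new -> 58 infected
Step 10: +0 new -> 58 infected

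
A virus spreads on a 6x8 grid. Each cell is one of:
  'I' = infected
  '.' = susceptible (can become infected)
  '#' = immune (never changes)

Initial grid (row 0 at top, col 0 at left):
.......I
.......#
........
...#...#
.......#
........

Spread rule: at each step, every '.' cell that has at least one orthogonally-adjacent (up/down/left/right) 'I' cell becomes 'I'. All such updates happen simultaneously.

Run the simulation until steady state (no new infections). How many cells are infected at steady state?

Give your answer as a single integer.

Answer: 44

Derivation:
Step 0 (initial): 1 infected
Step 1: +1 new -> 2 infected
Step 2: +2 new -> 4 infected
Step 3: +3 new -> 7 infected
Step 4: +5 new -> 12 infected
Step 5: +5 new -> 17 infected
Step 6: +6 new -> 23 infected
Step 7: +6 new -> 29 infected
Step 8: +5 new -> 34 infected
Step 9: +4 new -> 38 infected
Step 10: +3 new -> 41 infected
Step 11: +2 new -> 43 infected
Step 12: +1 new -> 44 infected
Step 13: +0 new -> 44 infected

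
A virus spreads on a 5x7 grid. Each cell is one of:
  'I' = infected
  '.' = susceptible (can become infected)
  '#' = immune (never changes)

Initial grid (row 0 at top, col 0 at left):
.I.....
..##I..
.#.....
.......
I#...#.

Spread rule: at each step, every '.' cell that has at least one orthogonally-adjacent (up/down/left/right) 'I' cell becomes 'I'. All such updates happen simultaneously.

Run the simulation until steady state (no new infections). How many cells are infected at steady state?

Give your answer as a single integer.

Step 0 (initial): 3 infected
Step 1: +7 new -> 10 infected
Step 2: +9 new -> 19 infected
Step 3: +7 new -> 26 infected
Step 4: +3 new -> 29 infected
Step 5: +1 new -> 30 infected
Step 6: +0 new -> 30 infected

Answer: 30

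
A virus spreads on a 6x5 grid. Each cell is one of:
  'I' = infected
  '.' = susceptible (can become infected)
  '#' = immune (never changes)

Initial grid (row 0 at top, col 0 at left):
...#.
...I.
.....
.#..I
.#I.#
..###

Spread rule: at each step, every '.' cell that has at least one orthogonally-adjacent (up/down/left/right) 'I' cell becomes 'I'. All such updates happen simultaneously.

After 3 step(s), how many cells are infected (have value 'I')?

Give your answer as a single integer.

Answer: 17

Derivation:
Step 0 (initial): 3 infected
Step 1: +7 new -> 10 infected
Step 2: +4 new -> 14 infected
Step 3: +3 new -> 17 infected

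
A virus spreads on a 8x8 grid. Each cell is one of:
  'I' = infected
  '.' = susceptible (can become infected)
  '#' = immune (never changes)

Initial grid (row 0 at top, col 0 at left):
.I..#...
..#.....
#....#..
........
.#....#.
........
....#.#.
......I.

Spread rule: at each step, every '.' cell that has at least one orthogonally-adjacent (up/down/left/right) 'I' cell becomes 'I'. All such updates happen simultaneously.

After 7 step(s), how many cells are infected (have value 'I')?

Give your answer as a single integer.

Answer: 55

Derivation:
Step 0 (initial): 2 infected
Step 1: +5 new -> 7 infected
Step 2: +6 new -> 13 infected
Step 3: +6 new -> 19 infected
Step 4: +10 new -> 29 infected
Step 5: +11 new -> 40 infected
Step 6: +10 new -> 50 infected
Step 7: +5 new -> 55 infected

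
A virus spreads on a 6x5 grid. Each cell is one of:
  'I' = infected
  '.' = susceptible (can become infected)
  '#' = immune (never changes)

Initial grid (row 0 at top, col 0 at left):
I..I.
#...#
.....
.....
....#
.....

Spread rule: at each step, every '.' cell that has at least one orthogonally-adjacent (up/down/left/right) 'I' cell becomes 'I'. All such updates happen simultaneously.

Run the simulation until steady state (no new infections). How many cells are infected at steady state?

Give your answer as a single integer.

Answer: 27

Derivation:
Step 0 (initial): 2 infected
Step 1: +4 new -> 6 infected
Step 2: +3 new -> 9 infected
Step 3: +4 new -> 13 infected
Step 4: +5 new -> 18 infected
Step 5: +4 new -> 22 infected
Step 6: +4 new -> 26 infected
Step 7: +1 new -> 27 infected
Step 8: +0 new -> 27 infected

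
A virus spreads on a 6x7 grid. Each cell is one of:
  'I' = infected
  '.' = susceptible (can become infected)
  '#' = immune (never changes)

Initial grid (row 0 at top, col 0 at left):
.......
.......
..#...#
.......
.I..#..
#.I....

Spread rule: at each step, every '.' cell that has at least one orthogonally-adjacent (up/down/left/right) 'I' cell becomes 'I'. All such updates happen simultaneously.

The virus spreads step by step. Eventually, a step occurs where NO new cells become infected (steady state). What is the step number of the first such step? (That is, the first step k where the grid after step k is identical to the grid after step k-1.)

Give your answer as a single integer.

Answer: 10

Derivation:
Step 0 (initial): 2 infected
Step 1: +5 new -> 7 infected
Step 2: +5 new -> 12 infected
Step 3: +4 new -> 16 infected
Step 4: +7 new -> 23 infected
Step 5: +6 new -> 29 infected
Step 6: +4 new -> 33 infected
Step 7: +2 new -> 35 infected
Step 8: +2 new -> 37 infected
Step 9: +1 new -> 38 infected
Step 10: +0 new -> 38 infected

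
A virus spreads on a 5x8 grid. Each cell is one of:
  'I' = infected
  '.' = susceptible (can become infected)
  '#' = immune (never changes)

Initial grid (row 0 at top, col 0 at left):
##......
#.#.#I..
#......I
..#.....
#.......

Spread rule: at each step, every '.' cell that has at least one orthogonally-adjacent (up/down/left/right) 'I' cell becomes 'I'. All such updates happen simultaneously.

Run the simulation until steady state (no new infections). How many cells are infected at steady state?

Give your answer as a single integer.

Answer: 32

Derivation:
Step 0 (initial): 2 infected
Step 1: +6 new -> 8 infected
Step 2: +7 new -> 15 infected
Step 3: +5 new -> 20 infected
Step 4: +5 new -> 25 infected
Step 5: +2 new -> 27 infected
Step 6: +3 new -> 30 infected
Step 7: +2 new -> 32 infected
Step 8: +0 new -> 32 infected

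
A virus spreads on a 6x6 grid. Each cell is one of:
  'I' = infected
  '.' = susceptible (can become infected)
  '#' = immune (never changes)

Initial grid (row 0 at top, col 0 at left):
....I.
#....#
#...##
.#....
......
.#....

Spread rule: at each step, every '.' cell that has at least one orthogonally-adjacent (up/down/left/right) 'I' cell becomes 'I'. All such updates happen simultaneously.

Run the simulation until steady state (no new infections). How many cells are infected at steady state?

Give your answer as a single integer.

Step 0 (initial): 1 infected
Step 1: +3 new -> 4 infected
Step 2: +2 new -> 6 infected
Step 3: +3 new -> 9 infected
Step 4: +4 new -> 13 infected
Step 5: +4 new -> 17 infected
Step 6: +4 new -> 21 infected
Step 7: +4 new -> 25 infected
Step 8: +2 new -> 27 infected
Step 9: +2 new -> 29 infected
Step 10: +0 new -> 29 infected

Answer: 29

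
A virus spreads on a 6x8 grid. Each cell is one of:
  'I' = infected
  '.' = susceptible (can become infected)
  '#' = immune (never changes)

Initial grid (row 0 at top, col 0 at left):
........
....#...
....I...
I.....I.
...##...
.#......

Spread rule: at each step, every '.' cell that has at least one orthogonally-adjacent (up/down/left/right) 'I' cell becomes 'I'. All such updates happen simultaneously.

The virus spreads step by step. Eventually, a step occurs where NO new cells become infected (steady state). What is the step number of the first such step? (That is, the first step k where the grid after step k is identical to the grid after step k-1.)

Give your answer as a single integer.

Answer: 6

Derivation:
Step 0 (initial): 3 infected
Step 1: +10 new -> 13 infected
Step 2: +14 new -> 27 infected
Step 3: +10 new -> 37 infected
Step 4: +6 new -> 43 infected
Step 5: +1 new -> 44 infected
Step 6: +0 new -> 44 infected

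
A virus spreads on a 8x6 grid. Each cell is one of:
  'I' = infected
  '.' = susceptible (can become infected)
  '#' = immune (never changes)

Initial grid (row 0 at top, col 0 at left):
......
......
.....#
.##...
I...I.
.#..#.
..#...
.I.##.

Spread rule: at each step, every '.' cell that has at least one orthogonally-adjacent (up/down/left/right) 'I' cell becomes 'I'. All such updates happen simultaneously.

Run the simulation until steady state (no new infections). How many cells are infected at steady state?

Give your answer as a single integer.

Step 0 (initial): 3 infected
Step 1: +9 new -> 12 infected
Step 2: +8 new -> 20 infected
Step 3: +7 new -> 27 infected
Step 4: +8 new -> 35 infected
Step 5: +4 new -> 39 infected
Step 6: +1 new -> 40 infected
Step 7: +0 new -> 40 infected

Answer: 40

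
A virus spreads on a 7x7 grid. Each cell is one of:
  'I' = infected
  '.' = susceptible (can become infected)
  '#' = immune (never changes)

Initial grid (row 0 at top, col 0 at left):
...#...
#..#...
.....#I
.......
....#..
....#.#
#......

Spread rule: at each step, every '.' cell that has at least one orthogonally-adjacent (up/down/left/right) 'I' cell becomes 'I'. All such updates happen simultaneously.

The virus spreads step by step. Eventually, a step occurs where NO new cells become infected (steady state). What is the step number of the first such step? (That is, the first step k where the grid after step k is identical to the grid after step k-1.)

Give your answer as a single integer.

Step 0 (initial): 1 infected
Step 1: +2 new -> 3 infected
Step 2: +4 new -> 7 infected
Step 3: +4 new -> 11 infected
Step 4: +4 new -> 15 infected
Step 5: +4 new -> 19 infected
Step 6: +6 new -> 25 infected
Step 7: +6 new -> 31 infected
Step 8: +6 new -> 37 infected
Step 9: +3 new -> 40 infected
Step 10: +1 new -> 41 infected
Step 11: +0 new -> 41 infected

Answer: 11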